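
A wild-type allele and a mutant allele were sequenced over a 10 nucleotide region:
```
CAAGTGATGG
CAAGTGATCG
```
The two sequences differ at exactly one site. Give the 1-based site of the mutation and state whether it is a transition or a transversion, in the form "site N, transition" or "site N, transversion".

site 9, transversion

The sequences differ only at site 9: G→C (purine→pyrimidine), a transversion.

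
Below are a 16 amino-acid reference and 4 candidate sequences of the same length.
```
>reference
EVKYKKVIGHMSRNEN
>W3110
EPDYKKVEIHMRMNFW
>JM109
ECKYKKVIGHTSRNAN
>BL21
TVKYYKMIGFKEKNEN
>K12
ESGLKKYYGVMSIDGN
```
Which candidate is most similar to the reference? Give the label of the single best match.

JM109

Hamming distances to reference — W3110: 8; JM109: 3; BL21: 7; K12: 9.
Smallest is JM109 with 3 mismatches.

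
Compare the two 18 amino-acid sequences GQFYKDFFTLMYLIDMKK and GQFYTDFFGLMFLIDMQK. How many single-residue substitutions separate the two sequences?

4

The sequences differ at residues 5, 9, 12, 17 (1-based) — 4 in total.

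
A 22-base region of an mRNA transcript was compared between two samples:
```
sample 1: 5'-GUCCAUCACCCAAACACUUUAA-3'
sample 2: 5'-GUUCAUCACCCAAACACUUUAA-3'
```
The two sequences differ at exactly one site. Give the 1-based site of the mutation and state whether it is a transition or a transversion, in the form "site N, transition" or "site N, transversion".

site 3, transition

Site 3 changes C→U. C is a pyrimidine and U is a pyrimidine, so this is a transition.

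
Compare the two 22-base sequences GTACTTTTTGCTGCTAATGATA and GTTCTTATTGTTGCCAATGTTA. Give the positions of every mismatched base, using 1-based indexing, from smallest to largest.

Differences at position 3 (A→T), position 7 (T→A), position 11 (C→T), position 15 (T→C), position 20 (A→T).

3, 7, 11, 15, 20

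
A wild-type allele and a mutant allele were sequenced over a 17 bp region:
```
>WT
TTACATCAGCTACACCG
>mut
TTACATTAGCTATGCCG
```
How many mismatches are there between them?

3

Mismatches (1-based): site 7: C→T; site 13: C→T; site 14: A→G.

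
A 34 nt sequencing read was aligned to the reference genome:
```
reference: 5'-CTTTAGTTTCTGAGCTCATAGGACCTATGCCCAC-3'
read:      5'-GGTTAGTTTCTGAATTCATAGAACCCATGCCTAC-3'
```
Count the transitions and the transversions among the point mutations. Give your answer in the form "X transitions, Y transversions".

5 transitions, 2 transversions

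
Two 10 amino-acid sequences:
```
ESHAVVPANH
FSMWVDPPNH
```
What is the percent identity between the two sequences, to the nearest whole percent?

5 positions differ (1, 3, 4, 6, 8), so 5 of 10 match: 5/10 = 50%.

50%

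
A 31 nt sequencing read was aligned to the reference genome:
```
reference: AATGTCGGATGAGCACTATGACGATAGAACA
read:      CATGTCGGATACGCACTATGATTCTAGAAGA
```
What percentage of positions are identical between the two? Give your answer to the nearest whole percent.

77%

7 positions differ (1, 11, 12, 22, 23, 24, 30), so 24 of 31 match: 24/31 = 77.42%.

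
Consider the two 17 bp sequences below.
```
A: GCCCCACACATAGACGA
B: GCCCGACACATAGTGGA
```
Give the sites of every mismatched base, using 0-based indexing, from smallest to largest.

Differences at site 4 (C→G), site 13 (A→T), site 14 (C→G).

4, 13, 14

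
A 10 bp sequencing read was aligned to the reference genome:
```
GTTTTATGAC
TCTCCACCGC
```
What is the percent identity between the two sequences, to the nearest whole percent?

7 positions differ (1, 2, 4, 5, 7, 8, 9), so 3 of 10 match: 3/10 = 30%.

30%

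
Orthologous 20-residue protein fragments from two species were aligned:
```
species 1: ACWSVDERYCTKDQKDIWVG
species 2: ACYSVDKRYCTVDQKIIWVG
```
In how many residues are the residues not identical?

Comparing position by position, 4 residues differ: 3 (W/Y), 7 (E/K), 12 (K/V), 16 (D/I).

4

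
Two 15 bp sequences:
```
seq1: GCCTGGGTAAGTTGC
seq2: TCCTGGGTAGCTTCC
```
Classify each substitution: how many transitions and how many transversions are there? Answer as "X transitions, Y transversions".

Transitions (purine↔purine or pyrimidine↔pyrimidine): 10 A→G.
Transversions (purine↔pyrimidine): 1 G→T, 11 G→C, 14 G→C.

1 transition, 3 transversions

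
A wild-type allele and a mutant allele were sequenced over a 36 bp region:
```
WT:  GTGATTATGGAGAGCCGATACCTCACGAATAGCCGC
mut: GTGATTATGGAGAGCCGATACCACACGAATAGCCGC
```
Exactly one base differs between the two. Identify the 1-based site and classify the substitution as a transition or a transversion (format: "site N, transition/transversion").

The sequences differ only at site 23: T→A (pyrimidine→purine), a transversion.

site 23, transversion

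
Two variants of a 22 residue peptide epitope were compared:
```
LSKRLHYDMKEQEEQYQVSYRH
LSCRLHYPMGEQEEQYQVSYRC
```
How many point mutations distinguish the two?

Comparing position by position, 4 positions differ: 3 (K/C), 8 (D/P), 10 (K/G), 22 (H/C).

4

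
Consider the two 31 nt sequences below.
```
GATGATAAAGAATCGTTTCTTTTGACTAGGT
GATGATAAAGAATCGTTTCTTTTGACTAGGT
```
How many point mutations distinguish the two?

0

No positions differ; the sequences are identical.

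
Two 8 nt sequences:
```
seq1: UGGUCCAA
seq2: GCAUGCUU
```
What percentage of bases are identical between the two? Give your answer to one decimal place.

25.0%

6 positions differ (1, 2, 3, 5, 7, 8), so 2 of 8 match: 2/8 = 25%.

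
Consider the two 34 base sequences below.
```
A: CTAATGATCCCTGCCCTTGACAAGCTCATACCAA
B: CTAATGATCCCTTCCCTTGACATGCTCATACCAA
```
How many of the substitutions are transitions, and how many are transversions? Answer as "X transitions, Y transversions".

0 transitions, 2 transversions

Mismatches (1-based):
base 13: G→T (purine→pyrimidine, transversion)
base 23: A→T (purine→pyrimidine, transversion)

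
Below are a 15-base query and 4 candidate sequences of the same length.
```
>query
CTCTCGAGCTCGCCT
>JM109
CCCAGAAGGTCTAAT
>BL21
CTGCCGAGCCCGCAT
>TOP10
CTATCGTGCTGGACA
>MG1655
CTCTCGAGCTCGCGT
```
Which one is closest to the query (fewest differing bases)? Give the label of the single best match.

JM109 differs at 8 bases; BL21 differs at 4 bases; TOP10 differs at 5 bases; MG1655 differs at 1 base. The closest is MG1655.

MG1655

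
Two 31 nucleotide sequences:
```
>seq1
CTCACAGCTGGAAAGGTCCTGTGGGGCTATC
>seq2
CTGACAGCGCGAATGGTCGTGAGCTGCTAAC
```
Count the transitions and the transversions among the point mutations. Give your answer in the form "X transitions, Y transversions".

0 transitions, 9 transversions

Mismatches (1-based):
position 3: C→G (pyrimidine→purine, transversion)
position 9: T→G (pyrimidine→purine, transversion)
position 10: G→C (purine→pyrimidine, transversion)
position 14: A→T (purine→pyrimidine, transversion)
position 19: C→G (pyrimidine→purine, transversion)
position 22: T→A (pyrimidine→purine, transversion)
position 24: G→C (purine→pyrimidine, transversion)
position 25: G→T (purine→pyrimidine, transversion)
position 30: T→A (pyrimidine→purine, transversion)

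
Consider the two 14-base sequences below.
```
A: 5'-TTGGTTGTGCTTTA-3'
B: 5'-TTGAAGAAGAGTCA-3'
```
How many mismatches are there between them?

8

The sequences differ at sites 4, 5, 6, 7, 8, 10, 11, 13 (1-based) — 8 in total.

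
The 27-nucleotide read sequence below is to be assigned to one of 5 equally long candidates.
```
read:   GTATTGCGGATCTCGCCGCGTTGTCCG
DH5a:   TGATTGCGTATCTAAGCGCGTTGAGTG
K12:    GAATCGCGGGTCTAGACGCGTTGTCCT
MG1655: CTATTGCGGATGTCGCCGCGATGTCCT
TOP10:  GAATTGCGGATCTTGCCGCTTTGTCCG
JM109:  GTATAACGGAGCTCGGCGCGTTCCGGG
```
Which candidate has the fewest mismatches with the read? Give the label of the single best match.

Hamming distances to read — DH5a: 9; K12: 6; MG1655: 4; TOP10: 3; JM109: 8.
Smallest is TOP10 with 3 mismatches.

TOP10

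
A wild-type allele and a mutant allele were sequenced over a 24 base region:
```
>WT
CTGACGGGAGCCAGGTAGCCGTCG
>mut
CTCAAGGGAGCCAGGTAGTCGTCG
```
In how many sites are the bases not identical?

3

Mismatches (1-based): site 3: G→C; site 5: C→A; site 19: C→T.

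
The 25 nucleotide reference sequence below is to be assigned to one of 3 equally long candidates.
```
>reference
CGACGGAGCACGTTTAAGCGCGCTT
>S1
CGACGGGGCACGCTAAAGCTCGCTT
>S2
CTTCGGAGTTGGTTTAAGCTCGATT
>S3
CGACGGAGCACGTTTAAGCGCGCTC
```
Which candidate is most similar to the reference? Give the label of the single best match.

S3

S1 differs at 4 sites; S2 differs at 7 sites; S3 differs at 1 site. The closest is S3.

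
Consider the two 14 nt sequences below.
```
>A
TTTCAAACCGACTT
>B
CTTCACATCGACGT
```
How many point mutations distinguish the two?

4

Mismatches (1-based): position 1: T→C; position 6: A→C; position 8: C→T; position 13: T→G.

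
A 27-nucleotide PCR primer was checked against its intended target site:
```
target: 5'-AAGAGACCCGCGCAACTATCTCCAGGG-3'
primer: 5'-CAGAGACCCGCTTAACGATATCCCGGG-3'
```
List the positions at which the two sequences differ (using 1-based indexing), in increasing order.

1, 12, 13, 17, 20, 24

Differences at position 1 (A→C), position 12 (G→T), position 13 (C→T), position 17 (T→G), position 20 (C→A), position 24 (A→C).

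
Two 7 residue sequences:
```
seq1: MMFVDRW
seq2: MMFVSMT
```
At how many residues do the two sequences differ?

3

Comparing position by position, 3 residues differ: 5 (D/S), 6 (R/M), 7 (W/T).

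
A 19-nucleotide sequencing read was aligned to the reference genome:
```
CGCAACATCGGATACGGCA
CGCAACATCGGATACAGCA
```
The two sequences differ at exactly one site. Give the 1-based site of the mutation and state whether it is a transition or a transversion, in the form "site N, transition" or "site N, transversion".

site 16, transition

The sequences differ only at site 16: G→A (purine→purine), a transition.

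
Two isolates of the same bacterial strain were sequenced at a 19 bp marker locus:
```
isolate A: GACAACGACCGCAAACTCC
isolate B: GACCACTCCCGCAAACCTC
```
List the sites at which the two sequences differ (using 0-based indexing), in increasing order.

3, 6, 7, 16, 17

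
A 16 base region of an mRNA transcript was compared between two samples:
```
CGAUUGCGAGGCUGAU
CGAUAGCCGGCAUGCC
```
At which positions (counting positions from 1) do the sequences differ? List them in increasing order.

5, 8, 9, 11, 12, 15, 16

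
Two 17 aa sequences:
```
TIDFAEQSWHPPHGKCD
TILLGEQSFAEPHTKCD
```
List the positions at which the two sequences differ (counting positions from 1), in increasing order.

Scanning 1-based: 3: D/L; 4: F/L; 5: A/G; 9: W/F; 10: H/A; 11: P/E; 14: G/T.

3, 4, 5, 9, 10, 11, 14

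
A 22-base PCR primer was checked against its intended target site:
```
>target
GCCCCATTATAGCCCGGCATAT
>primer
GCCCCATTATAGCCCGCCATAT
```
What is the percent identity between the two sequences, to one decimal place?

1 position differs (17), so 21 of 22 match: 21/22 = 95.45%.

95.5%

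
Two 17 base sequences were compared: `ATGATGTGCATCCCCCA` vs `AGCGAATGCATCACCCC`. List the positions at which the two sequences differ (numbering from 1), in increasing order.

2, 3, 4, 5, 6, 13, 17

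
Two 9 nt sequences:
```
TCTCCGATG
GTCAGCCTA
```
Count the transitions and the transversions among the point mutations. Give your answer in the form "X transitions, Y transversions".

Mismatches (1-based):
position 1: T→G (pyrimidine→purine, transversion)
position 2: C→T (pyrimidine→pyrimidine, transition)
position 3: T→C (pyrimidine→pyrimidine, transition)
position 4: C→A (pyrimidine→purine, transversion)
position 5: C→G (pyrimidine→purine, transversion)
position 6: G→C (purine→pyrimidine, transversion)
position 7: A→C (purine→pyrimidine, transversion)
position 9: G→A (purine→purine, transition)

3 transitions, 5 transversions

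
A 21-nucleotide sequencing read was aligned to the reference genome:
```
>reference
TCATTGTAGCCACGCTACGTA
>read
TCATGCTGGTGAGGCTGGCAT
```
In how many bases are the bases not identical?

Comparing position by position, 11 bases differ: 5 (T/G), 6 (G/C), 8 (A/G), 10 (C/T), 11 (C/G), 13 (C/G), 17 (A/G), 18 (C/G), 19 (G/C), 20 (T/A), 21 (A/T).

11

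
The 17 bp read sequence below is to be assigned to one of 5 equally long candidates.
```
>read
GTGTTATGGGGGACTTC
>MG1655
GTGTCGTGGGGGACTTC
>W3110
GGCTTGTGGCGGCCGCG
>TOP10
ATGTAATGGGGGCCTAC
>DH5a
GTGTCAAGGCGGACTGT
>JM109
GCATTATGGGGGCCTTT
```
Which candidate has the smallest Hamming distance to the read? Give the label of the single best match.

MG1655 differs at 2 bases; W3110 differs at 8 bases; TOP10 differs at 4 bases; DH5a differs at 5 bases; JM109 differs at 4 bases. The closest is MG1655.

MG1655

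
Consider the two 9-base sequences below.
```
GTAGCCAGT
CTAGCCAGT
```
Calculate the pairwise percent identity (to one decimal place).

88.9%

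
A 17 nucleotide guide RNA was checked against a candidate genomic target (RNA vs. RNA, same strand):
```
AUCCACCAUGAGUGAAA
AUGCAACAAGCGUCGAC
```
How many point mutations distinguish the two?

7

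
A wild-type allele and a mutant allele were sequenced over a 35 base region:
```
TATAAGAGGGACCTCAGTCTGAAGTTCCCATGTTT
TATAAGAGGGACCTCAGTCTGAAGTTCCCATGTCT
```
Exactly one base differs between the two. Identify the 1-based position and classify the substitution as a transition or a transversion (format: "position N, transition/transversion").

Position 34 changes T→C. T is a pyrimidine and C is a pyrimidine, so this is a transition.

position 34, transition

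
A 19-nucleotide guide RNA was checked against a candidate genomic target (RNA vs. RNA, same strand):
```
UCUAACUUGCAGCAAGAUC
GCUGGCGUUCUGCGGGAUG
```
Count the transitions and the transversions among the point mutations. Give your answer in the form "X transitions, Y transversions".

4 transitions, 5 transversions

Transitions (purine↔purine or pyrimidine↔pyrimidine): 4 A→G, 5 A→G, 14 A→G, 15 A→G.
Transversions (purine↔pyrimidine): 1 U→G, 7 U→G, 9 G→U, 11 A→U, 19 C→G.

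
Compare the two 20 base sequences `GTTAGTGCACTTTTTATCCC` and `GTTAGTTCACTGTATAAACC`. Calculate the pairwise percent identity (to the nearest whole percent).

Mismatches at positions 7, 12, 14, 17, 18 (1-based): 5 of 20.
Identical positions: 15/20 = 75% → 75%.

75%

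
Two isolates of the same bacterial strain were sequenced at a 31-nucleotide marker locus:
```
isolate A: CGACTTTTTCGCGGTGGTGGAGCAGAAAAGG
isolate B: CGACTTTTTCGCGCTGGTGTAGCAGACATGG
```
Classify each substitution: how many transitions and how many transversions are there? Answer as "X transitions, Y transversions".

Mismatches (1-based):
base 14: G→C (purine→pyrimidine, transversion)
base 20: G→T (purine→pyrimidine, transversion)
base 27: A→C (purine→pyrimidine, transversion)
base 29: A→T (purine→pyrimidine, transversion)

0 transitions, 4 transversions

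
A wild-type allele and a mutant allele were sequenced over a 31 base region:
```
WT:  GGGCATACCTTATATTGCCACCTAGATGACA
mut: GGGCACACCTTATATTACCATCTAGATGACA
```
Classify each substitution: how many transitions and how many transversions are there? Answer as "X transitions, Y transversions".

Transitions (purine↔purine or pyrimidine↔pyrimidine): 6 T→C, 17 G→A, 21 C→T.
Transversions (purine↔pyrimidine): none.

3 transitions, 0 transversions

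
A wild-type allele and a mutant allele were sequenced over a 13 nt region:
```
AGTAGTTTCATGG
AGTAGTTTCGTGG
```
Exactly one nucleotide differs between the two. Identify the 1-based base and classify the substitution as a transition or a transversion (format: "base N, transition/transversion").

The sequences differ only at base 10: A→G (purine→purine), a transition.

base 10, transition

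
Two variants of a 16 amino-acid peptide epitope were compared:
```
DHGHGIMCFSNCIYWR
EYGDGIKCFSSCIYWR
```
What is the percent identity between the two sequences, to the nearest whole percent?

5 positions differ (1, 2, 4, 7, 11), so 11 of 16 match: 11/16 = 68.75%.

69%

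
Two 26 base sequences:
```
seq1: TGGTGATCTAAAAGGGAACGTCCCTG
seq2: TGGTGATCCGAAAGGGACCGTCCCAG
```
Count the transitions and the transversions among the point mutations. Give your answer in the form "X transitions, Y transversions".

Mismatches (1-based):
position 9: T→C (pyrimidine→pyrimidine, transition)
position 10: A→G (purine→purine, transition)
position 18: A→C (purine→pyrimidine, transversion)
position 25: T→A (pyrimidine→purine, transversion)

2 transitions, 2 transversions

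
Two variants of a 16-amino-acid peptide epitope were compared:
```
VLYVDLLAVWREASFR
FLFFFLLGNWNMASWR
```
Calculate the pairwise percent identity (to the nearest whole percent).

44%

9 positions differ (1, 3, 4, 5, 8, 9, 11, 12, 15), so 7 of 16 match: 7/16 = 43.75%.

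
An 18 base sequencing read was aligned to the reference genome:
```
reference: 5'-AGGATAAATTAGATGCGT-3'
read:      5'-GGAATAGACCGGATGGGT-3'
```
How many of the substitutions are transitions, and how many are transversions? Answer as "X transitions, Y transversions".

6 transitions, 1 transversion

Mismatches (1-based):
site 1: A→G (purine→purine, transition)
site 3: G→A (purine→purine, transition)
site 7: A→G (purine→purine, transition)
site 9: T→C (pyrimidine→pyrimidine, transition)
site 10: T→C (pyrimidine→pyrimidine, transition)
site 11: A→G (purine→purine, transition)
site 16: C→G (pyrimidine→purine, transversion)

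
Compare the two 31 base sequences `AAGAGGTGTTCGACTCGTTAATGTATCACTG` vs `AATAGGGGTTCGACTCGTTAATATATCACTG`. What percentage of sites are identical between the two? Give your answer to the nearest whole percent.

3 positions differ (3, 7, 23), so 28 of 31 match: 28/31 = 90.32%.

90%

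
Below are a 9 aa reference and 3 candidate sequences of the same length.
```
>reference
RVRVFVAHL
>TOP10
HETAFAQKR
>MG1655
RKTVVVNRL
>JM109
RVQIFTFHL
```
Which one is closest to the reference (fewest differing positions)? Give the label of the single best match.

Hamming distances to reference — TOP10: 8; MG1655: 5; JM109: 4.
Smallest is JM109 with 4 mismatches.

JM109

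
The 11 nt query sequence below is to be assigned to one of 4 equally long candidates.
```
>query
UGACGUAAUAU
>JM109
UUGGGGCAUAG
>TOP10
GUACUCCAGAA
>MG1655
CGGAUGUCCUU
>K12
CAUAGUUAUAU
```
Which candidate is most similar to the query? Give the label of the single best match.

K12

Hamming distances to query — JM109: 6; TOP10: 7; MG1655: 9; K12: 5.
Smallest is K12 with 5 mismatches.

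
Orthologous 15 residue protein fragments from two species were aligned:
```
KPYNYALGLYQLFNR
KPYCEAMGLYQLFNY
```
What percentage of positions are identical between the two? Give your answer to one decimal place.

73.3%

Mismatches at positions 4, 5, 7, 15 (1-based): 4 of 15.
Identical positions: 11/15 = 73.33% → 73.3%.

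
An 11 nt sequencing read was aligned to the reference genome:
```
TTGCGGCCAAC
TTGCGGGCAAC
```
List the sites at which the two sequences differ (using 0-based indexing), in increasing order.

6

Scanning 0-based: 6: C/G.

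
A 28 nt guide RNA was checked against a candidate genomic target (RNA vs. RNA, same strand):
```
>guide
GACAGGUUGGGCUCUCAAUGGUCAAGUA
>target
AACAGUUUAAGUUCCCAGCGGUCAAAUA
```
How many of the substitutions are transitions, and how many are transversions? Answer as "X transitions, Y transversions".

Mismatches (1-based):
position 1: G→A (purine→purine, transition)
position 6: G→U (purine→pyrimidine, transversion)
position 9: G→A (purine→purine, transition)
position 10: G→A (purine→purine, transition)
position 12: C→U (pyrimidine→pyrimidine, transition)
position 15: U→C (pyrimidine→pyrimidine, transition)
position 18: A→G (purine→purine, transition)
position 19: U→C (pyrimidine→pyrimidine, transition)
position 26: G→A (purine→purine, transition)

8 transitions, 1 transversion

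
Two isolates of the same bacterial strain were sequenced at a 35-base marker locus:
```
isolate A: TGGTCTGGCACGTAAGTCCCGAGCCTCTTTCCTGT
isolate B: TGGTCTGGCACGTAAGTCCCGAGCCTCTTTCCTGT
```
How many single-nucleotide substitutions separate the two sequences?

No positions differ; the sequences are identical.

0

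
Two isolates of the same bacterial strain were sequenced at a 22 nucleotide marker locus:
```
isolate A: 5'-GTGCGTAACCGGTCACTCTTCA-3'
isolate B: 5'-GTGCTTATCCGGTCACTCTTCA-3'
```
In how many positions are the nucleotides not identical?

The sequences differ at positions 5, 8 (1-based) — 2 in total.

2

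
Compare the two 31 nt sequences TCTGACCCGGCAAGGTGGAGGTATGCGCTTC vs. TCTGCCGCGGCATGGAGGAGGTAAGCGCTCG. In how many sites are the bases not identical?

The sequences differ at sites 5, 7, 13, 16, 24, 30, 31 (1-based) — 7 in total.

7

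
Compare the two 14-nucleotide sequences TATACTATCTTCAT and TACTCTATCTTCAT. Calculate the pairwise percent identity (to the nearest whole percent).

2 positions differ (3, 4), so 12 of 14 match: 12/14 = 85.71%.

86%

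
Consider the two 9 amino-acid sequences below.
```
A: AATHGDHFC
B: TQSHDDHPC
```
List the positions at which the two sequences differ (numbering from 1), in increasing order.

1, 2, 3, 5, 8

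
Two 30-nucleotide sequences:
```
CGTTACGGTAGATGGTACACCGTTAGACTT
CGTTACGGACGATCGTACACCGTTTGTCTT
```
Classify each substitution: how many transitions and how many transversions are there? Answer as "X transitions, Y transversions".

0 transitions, 5 transversions

Transitions (purine↔purine or pyrimidine↔pyrimidine): none.
Transversions (purine↔pyrimidine): 9 T→A, 10 A→C, 14 G→C, 25 A→T, 27 A→T.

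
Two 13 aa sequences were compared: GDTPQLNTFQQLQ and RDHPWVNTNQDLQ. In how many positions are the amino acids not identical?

Comparing position by position, 6 positions differ: 1 (G/R), 3 (T/H), 5 (Q/W), 6 (L/V), 9 (F/N), 11 (Q/D).

6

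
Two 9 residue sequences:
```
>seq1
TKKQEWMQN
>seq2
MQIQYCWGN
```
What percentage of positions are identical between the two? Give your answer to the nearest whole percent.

22%

7 positions differ (1, 2, 3, 5, 6, 7, 8), so 2 of 9 match: 2/9 = 22.22%.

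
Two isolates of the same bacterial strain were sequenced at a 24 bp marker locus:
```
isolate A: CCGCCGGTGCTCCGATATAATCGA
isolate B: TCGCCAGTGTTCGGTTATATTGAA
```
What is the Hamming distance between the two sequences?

8

Comparing position by position, 8 sites differ: 1 (C/T), 6 (G/A), 10 (C/T), 13 (C/G), 15 (A/T), 20 (A/T), 22 (C/G), 23 (G/A).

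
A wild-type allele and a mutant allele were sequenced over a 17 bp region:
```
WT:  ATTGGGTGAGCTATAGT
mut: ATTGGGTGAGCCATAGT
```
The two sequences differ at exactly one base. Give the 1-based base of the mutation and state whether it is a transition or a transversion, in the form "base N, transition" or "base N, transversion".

base 12, transition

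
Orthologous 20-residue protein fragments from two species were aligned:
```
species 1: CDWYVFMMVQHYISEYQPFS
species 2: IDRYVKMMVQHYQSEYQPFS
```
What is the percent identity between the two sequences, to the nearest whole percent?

Mismatches at positions 1, 3, 6, 13 (1-based): 4 of 20.
Identical positions: 16/20 = 80% → 80%.

80%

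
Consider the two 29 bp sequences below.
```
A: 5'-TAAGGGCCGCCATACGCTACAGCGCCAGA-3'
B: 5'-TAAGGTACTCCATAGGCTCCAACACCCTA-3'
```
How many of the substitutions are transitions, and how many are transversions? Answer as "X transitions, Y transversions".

Mismatches (1-based):
position 6: G→T (purine→pyrimidine, transversion)
position 7: C→A (pyrimidine→purine, transversion)
position 9: G→T (purine→pyrimidine, transversion)
position 15: C→G (pyrimidine→purine, transversion)
position 19: A→C (purine→pyrimidine, transversion)
position 22: G→A (purine→purine, transition)
position 24: G→A (purine→purine, transition)
position 27: A→C (purine→pyrimidine, transversion)
position 28: G→T (purine→pyrimidine, transversion)

2 transitions, 7 transversions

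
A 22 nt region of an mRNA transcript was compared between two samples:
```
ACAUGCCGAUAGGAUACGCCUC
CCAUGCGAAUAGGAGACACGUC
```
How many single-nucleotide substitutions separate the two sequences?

6

Mismatches (1-based): base 1: A→C; base 7: C→G; base 8: G→A; base 15: U→G; base 18: G→A; base 20: C→G.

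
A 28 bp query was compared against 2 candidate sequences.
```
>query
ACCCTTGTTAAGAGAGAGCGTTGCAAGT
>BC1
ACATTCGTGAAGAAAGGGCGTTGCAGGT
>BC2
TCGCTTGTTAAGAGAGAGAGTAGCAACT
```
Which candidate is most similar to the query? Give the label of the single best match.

BC2

Hamming distances to query — BC1: 7; BC2: 5.
Smallest is BC2 with 5 mismatches.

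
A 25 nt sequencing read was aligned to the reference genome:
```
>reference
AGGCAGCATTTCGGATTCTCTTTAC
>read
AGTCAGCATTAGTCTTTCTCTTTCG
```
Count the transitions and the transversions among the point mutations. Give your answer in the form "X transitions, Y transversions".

Mismatches (1-based):
base 3: G→T (purine→pyrimidine, transversion)
base 11: T→A (pyrimidine→purine, transversion)
base 12: C→G (pyrimidine→purine, transversion)
base 13: G→T (purine→pyrimidine, transversion)
base 14: G→C (purine→pyrimidine, transversion)
base 15: A→T (purine→pyrimidine, transversion)
base 24: A→C (purine→pyrimidine, transversion)
base 25: C→G (pyrimidine→purine, transversion)

0 transitions, 8 transversions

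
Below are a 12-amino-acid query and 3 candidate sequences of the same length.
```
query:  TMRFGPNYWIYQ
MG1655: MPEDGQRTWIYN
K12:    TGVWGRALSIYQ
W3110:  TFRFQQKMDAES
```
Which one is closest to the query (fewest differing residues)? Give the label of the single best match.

MG1655 differs at 8 residues; K12 differs at 7 residues; W3110 differs at 9 residues. The closest is K12.

K12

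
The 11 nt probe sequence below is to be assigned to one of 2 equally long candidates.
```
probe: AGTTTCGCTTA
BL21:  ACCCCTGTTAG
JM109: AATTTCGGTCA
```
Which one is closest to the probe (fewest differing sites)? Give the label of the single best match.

BL21 differs at 8 sites; JM109 differs at 3 sites. The closest is JM109.

JM109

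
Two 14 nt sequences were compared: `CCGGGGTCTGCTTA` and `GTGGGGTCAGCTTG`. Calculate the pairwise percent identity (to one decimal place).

71.4%

Mismatches at positions 1, 2, 9, 14 (1-based): 4 of 14.
Identical positions: 10/14 = 71.43% → 71.4%.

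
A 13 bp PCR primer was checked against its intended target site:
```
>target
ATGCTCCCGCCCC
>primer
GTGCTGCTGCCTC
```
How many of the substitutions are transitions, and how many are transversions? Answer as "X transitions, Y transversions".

Mismatches (1-based):
position 1: A→G (purine→purine, transition)
position 6: C→G (pyrimidine→purine, transversion)
position 8: C→T (pyrimidine→pyrimidine, transition)
position 12: C→T (pyrimidine→pyrimidine, transition)

3 transitions, 1 transversion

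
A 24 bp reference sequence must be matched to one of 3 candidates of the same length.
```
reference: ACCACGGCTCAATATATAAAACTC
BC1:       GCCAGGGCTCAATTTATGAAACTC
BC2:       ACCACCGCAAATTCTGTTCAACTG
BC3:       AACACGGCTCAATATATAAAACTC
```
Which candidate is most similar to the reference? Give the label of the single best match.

BC1 differs at 4 bases; BC2 differs at 9 bases; BC3 differs at 1 base. The closest is BC3.

BC3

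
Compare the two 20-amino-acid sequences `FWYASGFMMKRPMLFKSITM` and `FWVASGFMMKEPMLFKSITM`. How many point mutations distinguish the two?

2

Mismatches (1-based): residue 3: Y→V; residue 11: R→E.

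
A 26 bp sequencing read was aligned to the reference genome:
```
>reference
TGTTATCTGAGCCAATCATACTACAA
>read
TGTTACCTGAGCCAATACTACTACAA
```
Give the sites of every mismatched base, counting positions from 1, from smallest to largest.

6, 17, 18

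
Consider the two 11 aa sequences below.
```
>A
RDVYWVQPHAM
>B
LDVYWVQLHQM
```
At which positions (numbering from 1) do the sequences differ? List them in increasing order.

Differences at position 1 (R→L), position 8 (P→L), position 10 (A→Q).

1, 8, 10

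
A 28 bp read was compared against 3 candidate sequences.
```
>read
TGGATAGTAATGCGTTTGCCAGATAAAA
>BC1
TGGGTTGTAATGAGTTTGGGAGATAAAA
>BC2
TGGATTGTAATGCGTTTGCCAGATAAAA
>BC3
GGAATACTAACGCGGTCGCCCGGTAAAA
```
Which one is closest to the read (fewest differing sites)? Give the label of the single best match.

BC1 differs at 5 sites; BC2 differs at 1 site; BC3 differs at 8 sites. The closest is BC2.

BC2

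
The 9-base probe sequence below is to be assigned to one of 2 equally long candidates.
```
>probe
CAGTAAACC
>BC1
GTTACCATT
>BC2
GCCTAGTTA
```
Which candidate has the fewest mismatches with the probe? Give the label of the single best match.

BC2

Hamming distances to probe — BC1: 8; BC2: 7.
Smallest is BC2 with 7 mismatches.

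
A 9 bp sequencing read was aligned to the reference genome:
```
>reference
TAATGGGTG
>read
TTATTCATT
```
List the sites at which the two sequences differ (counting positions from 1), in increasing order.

Differences at site 2 (A→T), site 5 (G→T), site 6 (G→C), site 7 (G→A), site 9 (G→T).

2, 5, 6, 7, 9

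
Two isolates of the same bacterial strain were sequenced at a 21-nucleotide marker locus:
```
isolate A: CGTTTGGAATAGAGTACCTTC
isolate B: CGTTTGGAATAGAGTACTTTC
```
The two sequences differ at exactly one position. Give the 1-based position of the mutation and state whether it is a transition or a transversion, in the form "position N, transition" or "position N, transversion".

The sequences differ only at position 18: C→T (pyrimidine→pyrimidine), a transition.

position 18, transition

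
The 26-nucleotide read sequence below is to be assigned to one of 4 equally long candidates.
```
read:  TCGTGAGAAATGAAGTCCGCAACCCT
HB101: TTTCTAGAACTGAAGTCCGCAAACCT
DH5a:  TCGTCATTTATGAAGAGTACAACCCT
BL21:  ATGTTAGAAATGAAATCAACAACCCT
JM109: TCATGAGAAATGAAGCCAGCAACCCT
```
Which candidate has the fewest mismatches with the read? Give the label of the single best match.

HB101 differs at 6 sites; DH5a differs at 8 sites; BL21 differs at 6 sites; JM109 differs at 3 sites. The closest is JM109.

JM109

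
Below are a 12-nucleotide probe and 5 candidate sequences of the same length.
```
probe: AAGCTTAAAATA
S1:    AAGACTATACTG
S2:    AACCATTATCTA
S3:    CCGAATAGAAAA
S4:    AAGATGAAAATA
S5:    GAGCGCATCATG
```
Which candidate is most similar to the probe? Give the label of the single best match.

Hamming distances to probe — S1: 5; S2: 5; S3: 6; S4: 2; S5: 6.
Smallest is S4 with 2 mismatches.

S4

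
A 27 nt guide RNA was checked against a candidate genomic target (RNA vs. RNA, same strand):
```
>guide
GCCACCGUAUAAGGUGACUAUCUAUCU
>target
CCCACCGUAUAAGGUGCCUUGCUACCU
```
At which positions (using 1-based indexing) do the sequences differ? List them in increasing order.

Scanning 1-based: 1: G/C; 17: A/C; 20: A/U; 21: U/G; 25: U/C.

1, 17, 20, 21, 25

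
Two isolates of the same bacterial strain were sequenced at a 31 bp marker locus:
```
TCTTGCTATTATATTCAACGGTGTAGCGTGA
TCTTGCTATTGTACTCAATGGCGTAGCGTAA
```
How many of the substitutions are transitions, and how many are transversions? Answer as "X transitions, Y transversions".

Transitions (purine↔purine or pyrimidine↔pyrimidine): 11 A→G, 14 T→C, 19 C→T, 22 T→C, 30 G→A.
Transversions (purine↔pyrimidine): none.

5 transitions, 0 transversions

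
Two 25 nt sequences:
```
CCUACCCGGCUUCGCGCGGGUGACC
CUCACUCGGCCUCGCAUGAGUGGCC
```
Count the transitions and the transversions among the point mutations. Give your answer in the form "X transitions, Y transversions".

8 transitions, 0 transversions

Transitions (purine↔purine or pyrimidine↔pyrimidine): 2 C→U, 3 U→C, 6 C→U, 11 U→C, 16 G→A, 17 C→U, 19 G→A, 23 A→G.
Transversions (purine↔pyrimidine): none.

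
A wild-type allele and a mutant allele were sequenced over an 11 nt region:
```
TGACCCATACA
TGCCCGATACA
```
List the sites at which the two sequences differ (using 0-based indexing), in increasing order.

2, 5

Differences at site 2 (A→C), site 5 (C→G).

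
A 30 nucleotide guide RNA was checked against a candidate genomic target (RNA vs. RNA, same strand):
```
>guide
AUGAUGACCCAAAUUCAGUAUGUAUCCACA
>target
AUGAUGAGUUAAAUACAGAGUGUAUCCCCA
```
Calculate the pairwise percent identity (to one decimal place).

76.7%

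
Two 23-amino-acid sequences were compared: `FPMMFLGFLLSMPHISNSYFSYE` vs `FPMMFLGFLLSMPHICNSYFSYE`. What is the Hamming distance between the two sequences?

1

The sequences differ at residues 16 (1-based) — 1 in total.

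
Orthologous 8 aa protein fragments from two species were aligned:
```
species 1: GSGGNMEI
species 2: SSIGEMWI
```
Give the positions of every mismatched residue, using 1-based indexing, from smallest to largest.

1, 3, 5, 7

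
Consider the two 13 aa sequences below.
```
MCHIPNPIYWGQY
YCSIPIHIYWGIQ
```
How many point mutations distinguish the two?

The sequences differ at residues 1, 3, 6, 7, 12, 13 (1-based) — 6 in total.

6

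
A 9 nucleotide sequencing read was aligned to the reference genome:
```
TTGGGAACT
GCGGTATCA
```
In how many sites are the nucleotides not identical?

5

Mismatches (1-based): site 1: T→G; site 2: T→C; site 5: G→T; site 7: A→T; site 9: T→A.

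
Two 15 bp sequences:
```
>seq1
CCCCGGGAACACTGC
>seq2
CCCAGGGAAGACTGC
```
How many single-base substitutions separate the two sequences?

The sequences differ at positions 4, 10 (1-based) — 2 in total.

2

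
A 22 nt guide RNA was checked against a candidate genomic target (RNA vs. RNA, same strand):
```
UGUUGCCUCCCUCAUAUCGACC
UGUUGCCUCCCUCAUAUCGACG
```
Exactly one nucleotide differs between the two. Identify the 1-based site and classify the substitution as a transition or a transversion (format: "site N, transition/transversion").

site 22, transversion

The sequences differ only at site 22: C→G (pyrimidine→purine), a transversion.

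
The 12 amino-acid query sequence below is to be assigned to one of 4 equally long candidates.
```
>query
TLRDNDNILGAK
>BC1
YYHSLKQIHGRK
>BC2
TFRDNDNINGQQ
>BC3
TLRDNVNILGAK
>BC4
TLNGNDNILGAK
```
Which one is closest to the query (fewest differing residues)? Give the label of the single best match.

BC3

Hamming distances to query — BC1: 9; BC2: 4; BC3: 1; BC4: 2.
Smallest is BC3 with 1 mismatch.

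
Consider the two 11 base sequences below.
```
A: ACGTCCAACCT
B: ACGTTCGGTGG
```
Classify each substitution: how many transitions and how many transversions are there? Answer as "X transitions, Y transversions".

4 transitions, 2 transversions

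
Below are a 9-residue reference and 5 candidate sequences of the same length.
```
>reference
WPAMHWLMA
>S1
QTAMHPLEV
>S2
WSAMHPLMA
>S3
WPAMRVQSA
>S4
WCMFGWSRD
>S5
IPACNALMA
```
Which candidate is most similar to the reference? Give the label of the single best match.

S2

S1 differs at 5 positions; S2 differs at 2 positions; S3 differs at 4 positions; S4 differs at 7 positions; S5 differs at 4 positions. The closest is S2.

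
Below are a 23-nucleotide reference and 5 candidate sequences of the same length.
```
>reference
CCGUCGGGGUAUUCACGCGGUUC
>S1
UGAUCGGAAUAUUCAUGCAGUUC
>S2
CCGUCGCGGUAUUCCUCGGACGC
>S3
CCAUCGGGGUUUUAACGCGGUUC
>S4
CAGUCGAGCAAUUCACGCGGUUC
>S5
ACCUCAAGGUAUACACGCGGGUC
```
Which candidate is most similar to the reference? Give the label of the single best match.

S3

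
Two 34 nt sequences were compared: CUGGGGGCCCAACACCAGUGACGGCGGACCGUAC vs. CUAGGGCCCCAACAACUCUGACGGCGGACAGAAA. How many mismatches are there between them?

Comparing position by position, 8 bases differ: 3 (G/A), 7 (G/C), 15 (C/A), 17 (A/U), 18 (G/C), 30 (C/A), 32 (U/A), 34 (C/A).

8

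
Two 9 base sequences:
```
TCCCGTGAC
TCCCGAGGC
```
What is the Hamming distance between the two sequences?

Mismatches (1-based): base 6: T→A; base 8: A→G.

2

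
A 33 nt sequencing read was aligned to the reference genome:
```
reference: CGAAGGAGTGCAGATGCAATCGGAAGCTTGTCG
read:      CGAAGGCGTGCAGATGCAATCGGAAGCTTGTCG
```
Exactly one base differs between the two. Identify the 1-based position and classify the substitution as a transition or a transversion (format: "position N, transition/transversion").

position 7, transversion

Position 7 changes A→C. A is a purine and C is a pyrimidine, so this is a transversion.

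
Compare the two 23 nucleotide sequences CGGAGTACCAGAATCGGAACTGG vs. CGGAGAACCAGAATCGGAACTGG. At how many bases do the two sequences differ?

1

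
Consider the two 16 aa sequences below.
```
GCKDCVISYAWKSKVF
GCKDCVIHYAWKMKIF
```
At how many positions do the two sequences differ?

3

The sequences differ at positions 8, 13, 15 (1-based) — 3 in total.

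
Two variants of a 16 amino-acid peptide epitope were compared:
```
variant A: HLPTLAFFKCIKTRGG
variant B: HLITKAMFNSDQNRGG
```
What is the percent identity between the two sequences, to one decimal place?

8 positions differ (3, 5, 7, 9, 10, 11, 12, 13), so 8 of 16 match: 8/16 = 50%.

50.0%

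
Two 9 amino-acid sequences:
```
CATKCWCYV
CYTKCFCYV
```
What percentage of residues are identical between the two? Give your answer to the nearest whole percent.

78%

2 positions differ (2, 6), so 7 of 9 match: 7/9 = 77.78%.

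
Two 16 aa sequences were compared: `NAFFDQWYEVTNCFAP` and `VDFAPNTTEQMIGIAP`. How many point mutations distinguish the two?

12

Comparing position by position, 12 residues differ: 1 (N/V), 2 (A/D), 4 (F/A), 5 (D/P), 6 (Q/N), 7 (W/T), 8 (Y/T), 10 (V/Q), 11 (T/M), 12 (N/I), 13 (C/G), 14 (F/I).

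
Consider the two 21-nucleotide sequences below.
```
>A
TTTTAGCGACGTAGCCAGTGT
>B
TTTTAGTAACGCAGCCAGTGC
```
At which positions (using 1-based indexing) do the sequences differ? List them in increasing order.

Scanning 1-based: 7: C/T; 8: G/A; 12: T/C; 21: T/C.

7, 8, 12, 21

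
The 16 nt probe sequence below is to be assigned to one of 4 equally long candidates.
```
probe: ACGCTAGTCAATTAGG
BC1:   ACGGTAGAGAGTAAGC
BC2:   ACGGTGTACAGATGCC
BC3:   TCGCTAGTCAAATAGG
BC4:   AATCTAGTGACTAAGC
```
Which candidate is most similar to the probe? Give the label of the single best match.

BC1 differs at 6 positions; BC2 differs at 9 positions; BC3 differs at 2 positions; BC4 differs at 6 positions. The closest is BC3.

BC3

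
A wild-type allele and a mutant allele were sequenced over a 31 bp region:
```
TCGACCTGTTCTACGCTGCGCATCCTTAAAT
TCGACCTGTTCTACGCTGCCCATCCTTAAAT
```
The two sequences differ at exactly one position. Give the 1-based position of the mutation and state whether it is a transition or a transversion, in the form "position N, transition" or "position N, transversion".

position 20, transversion

Position 20 changes G→C. G is a purine and C is a pyrimidine, so this is a transversion.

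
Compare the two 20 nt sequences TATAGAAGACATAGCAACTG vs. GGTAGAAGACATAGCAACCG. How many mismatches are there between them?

The sequences differ at positions 1, 2, 19 (1-based) — 3 in total.

3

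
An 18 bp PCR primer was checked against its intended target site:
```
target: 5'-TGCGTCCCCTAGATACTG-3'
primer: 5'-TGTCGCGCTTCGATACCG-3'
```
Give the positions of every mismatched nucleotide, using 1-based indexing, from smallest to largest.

Scanning 1-based: 3: C/T; 4: G/C; 5: T/G; 7: C/G; 9: C/T; 11: A/C; 17: T/C.

3, 4, 5, 7, 9, 11, 17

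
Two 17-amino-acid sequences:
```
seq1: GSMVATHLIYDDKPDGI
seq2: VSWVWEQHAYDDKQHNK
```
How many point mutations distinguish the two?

The sequences differ at residues 1, 3, 5, 6, 7, 8, 9, 14, 15, 16, 17 (1-based) — 11 in total.

11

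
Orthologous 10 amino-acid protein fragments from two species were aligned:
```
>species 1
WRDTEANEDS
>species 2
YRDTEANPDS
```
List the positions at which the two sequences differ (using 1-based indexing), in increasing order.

1, 8

Differences at position 1 (W→Y), position 8 (E→P).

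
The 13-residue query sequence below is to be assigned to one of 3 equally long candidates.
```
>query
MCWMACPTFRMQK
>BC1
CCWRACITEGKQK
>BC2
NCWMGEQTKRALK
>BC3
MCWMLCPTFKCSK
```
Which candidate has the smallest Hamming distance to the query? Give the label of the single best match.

Hamming distances to query — BC1: 6; BC2: 7; BC3: 4.
Smallest is BC3 with 4 mismatches.

BC3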